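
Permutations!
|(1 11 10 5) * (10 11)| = |(11)(1 10 5)| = 3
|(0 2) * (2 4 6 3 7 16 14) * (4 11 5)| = |(0 11 5 4 6 3 7 16 14 2)| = 10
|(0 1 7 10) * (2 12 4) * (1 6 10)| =|(0 6 10)(1 7)(2 12 4)| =6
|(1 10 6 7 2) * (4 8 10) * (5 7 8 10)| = 8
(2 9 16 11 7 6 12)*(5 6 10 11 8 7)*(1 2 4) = [0, 2, 9, 3, 1, 6, 12, 10, 7, 16, 11, 5, 4, 13, 14, 15, 8] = (1 2 9 16 8 7 10 11 5 6 12 4)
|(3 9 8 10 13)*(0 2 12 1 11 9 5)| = 11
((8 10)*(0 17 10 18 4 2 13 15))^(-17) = (0 17 10 8 18 4 2 13 15)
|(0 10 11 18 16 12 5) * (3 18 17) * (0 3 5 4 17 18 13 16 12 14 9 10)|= 12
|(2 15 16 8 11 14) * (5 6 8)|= 8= |(2 15 16 5 6 8 11 14)|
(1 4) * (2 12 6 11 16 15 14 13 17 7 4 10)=(1 10 2 12 6 11 16 15 14 13 17 7 4)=[0, 10, 12, 3, 1, 5, 11, 4, 8, 9, 2, 16, 6, 17, 13, 14, 15, 7]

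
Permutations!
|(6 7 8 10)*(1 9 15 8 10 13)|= 15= |(1 9 15 8 13)(6 7 10)|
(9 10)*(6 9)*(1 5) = (1 5)(6 9 10) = [0, 5, 2, 3, 4, 1, 9, 7, 8, 10, 6]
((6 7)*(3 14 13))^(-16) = ((3 14 13)(6 7))^(-16) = (3 13 14)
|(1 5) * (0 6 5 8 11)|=6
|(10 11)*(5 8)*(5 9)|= |(5 8 9)(10 11)|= 6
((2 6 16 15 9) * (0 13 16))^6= (0 6 2 9 15 16 13)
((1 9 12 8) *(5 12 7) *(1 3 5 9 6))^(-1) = (1 6)(3 8 12 5)(7 9) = ((1 6)(3 5 12 8)(7 9))^(-1)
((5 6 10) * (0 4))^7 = (0 4)(5 6 10)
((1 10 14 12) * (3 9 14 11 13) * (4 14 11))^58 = (1 14 10 12 4)(3 11)(9 13) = ((1 10 4 14 12)(3 9 11 13))^58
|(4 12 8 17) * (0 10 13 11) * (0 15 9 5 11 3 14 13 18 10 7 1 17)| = |(0 7 1 17 4 12 8)(3 14 13)(5 11 15 9)(10 18)| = 84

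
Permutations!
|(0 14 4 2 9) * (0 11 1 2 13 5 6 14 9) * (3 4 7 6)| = 60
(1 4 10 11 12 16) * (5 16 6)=(1 4 10 11 12 6 5 16)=[0, 4, 2, 3, 10, 16, 5, 7, 8, 9, 11, 12, 6, 13, 14, 15, 1]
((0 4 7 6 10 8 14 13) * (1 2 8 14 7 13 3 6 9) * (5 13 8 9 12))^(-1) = ((0 4 8 7 12 5 13)(1 2 9)(3 6 10 14))^(-1) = (0 13 5 12 7 8 4)(1 9 2)(3 14 10 6)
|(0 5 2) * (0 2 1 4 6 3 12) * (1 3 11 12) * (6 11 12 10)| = |(0 5 3 1 4 11 10 6 12)| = 9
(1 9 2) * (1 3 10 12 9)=[0, 1, 3, 10, 4, 5, 6, 7, 8, 2, 12, 11, 9]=(2 3 10 12 9)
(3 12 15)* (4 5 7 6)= (3 12 15)(4 5 7 6)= [0, 1, 2, 12, 5, 7, 4, 6, 8, 9, 10, 11, 15, 13, 14, 3]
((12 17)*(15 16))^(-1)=((12 17)(15 16))^(-1)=(12 17)(15 16)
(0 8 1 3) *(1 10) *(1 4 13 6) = (0 8 10 4 13 6 1 3) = [8, 3, 2, 0, 13, 5, 1, 7, 10, 9, 4, 11, 12, 6]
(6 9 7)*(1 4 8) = (1 4 8)(6 9 7) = [0, 4, 2, 3, 8, 5, 9, 6, 1, 7]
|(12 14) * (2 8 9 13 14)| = 6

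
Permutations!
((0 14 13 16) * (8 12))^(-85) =(0 16 13 14)(8 12)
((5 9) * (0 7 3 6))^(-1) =((0 7 3 6)(5 9))^(-1) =(0 6 3 7)(5 9)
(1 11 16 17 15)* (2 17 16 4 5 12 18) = [0, 11, 17, 3, 5, 12, 6, 7, 8, 9, 10, 4, 18, 13, 14, 1, 16, 15, 2] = (1 11 4 5 12 18 2 17 15)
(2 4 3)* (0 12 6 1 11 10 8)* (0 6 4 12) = (1 11 10 8 6)(2 12 4 3) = [0, 11, 12, 2, 3, 5, 1, 7, 6, 9, 8, 10, 4]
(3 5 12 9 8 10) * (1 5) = (1 5 12 9 8 10 3) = [0, 5, 2, 1, 4, 12, 6, 7, 10, 8, 3, 11, 9]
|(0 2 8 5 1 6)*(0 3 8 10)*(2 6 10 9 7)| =|(0 6 3 8 5 1 10)(2 9 7)| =21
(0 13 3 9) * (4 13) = [4, 1, 2, 9, 13, 5, 6, 7, 8, 0, 10, 11, 12, 3] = (0 4 13 3 9)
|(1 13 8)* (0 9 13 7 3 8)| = 12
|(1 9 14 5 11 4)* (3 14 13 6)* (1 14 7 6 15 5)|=24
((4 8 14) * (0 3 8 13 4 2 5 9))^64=((0 3 8 14 2 5 9)(4 13))^64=(0 3 8 14 2 5 9)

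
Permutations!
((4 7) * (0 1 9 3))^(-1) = (0 3 9 1)(4 7)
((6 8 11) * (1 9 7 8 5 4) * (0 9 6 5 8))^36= (11)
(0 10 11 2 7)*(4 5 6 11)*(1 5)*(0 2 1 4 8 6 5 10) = [0, 10, 7, 3, 4, 5, 11, 2, 6, 9, 8, 1] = (1 10 8 6 11)(2 7)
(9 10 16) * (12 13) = (9 10 16)(12 13) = [0, 1, 2, 3, 4, 5, 6, 7, 8, 10, 16, 11, 13, 12, 14, 15, 9]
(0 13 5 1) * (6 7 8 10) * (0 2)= (0 13 5 1 2)(6 7 8 10)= [13, 2, 0, 3, 4, 1, 7, 8, 10, 9, 6, 11, 12, 5]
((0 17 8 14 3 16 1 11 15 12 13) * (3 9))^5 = (0 3 12 14 11 17 16 13 9 15 8 1) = ((0 17 8 14 9 3 16 1 11 15 12 13))^5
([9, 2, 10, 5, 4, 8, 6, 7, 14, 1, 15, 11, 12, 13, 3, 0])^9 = [2, 15, 0, 5, 4, 8, 6, 7, 14, 10, 9, 11, 12, 13, 3, 1]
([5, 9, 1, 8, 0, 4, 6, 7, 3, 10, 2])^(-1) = [4, 2, 10, 8, 5, 0, 6, 7, 3, 1, 9]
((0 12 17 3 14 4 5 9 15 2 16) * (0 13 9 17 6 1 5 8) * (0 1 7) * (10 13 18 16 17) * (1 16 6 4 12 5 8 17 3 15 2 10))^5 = (0 18 1 7 16 5 6 8)(2 17)(3 15)(4 9)(10 14)(12 13)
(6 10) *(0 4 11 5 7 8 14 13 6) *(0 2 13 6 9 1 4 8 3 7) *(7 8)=(0 7 3 8 14 6 10 2 13 9 1 4 11 5)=[7, 4, 13, 8, 11, 0, 10, 3, 14, 1, 2, 5, 12, 9, 6]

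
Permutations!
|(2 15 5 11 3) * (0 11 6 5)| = |(0 11 3 2 15)(5 6)| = 10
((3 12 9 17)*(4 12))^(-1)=(3 17 9 12 4)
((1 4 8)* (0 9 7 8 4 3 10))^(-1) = (0 10 3 1 8 7 9) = ((0 9 7 8 1 3 10))^(-1)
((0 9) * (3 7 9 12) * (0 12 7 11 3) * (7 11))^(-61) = ((0 11 3 7 9 12))^(-61) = (0 12 9 7 3 11)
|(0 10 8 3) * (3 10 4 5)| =4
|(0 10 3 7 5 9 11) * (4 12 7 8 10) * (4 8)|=|(0 8 10 3 4 12 7 5 9 11)|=10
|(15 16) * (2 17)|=|(2 17)(15 16)|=2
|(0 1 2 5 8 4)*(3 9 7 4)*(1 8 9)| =|(0 8 3 1 2 5 9 7 4)| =9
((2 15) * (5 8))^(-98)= ((2 15)(5 8))^(-98)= (15)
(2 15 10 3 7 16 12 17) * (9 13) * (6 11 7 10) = (2 15 6 11 7 16 12 17)(3 10)(9 13) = [0, 1, 15, 10, 4, 5, 11, 16, 8, 13, 3, 7, 17, 9, 14, 6, 12, 2]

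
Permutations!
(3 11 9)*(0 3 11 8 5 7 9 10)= [3, 1, 2, 8, 4, 7, 6, 9, 5, 11, 0, 10]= (0 3 8 5 7 9 11 10)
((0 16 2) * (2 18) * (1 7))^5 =((0 16 18 2)(1 7))^5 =(0 16 18 2)(1 7)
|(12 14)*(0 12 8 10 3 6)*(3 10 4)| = 7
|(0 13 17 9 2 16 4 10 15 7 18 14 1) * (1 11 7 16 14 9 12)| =60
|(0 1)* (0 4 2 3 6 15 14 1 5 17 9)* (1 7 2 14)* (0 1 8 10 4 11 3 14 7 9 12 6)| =|(0 5 17 12 6 15 8 10 4 7 2 14 9 1 11 3)| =16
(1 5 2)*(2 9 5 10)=(1 10 2)(5 9)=[0, 10, 1, 3, 4, 9, 6, 7, 8, 5, 2]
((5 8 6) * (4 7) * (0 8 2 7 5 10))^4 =((0 8 6 10)(2 7 4 5))^4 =(10)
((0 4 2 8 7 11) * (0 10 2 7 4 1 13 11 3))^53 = (0 11 8 3 13 2 7 1 10 4)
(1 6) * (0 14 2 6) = (0 14 2 6 1) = [14, 0, 6, 3, 4, 5, 1, 7, 8, 9, 10, 11, 12, 13, 2]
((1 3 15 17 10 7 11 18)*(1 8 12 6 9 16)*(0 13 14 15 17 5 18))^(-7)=((0 13 14 15 5 18 8 12 6 9 16 1 3 17 10 7 11))^(-7)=(0 16 15 17 8 11 9 14 3 18 7 6 13 1 5 10 12)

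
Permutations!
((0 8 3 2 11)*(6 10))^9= (0 11 2 3 8)(6 10)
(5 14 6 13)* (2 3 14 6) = [0, 1, 3, 14, 4, 6, 13, 7, 8, 9, 10, 11, 12, 5, 2] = (2 3 14)(5 6 13)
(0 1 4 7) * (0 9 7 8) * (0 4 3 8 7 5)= (0 1 3 8 4 7 9 5)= [1, 3, 2, 8, 7, 0, 6, 9, 4, 5]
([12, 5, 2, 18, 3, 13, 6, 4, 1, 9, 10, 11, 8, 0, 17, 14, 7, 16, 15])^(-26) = [5, 12, 2, 7, 16, 8, 6, 17, 0, 9, 10, 11, 13, 1, 18, 3, 14, 15, 4]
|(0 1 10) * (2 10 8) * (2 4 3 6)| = 8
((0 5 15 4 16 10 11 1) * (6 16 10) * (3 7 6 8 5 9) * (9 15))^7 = ((0 15 4 10 11 1)(3 7 6 16 8 5 9))^7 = (16)(0 15 4 10 11 1)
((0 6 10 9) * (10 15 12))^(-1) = (0 9 10 12 15 6)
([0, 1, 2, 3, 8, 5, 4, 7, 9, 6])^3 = [0, 1, 2, 3, 6, 5, 9, 7, 4, 8]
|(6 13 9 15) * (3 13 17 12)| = 7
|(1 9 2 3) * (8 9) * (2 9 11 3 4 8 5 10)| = |(1 5 10 2 4 8 11 3)| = 8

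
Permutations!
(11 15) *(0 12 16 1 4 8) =(0 12 16 1 4 8)(11 15) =[12, 4, 2, 3, 8, 5, 6, 7, 0, 9, 10, 15, 16, 13, 14, 11, 1]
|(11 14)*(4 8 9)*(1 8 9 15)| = 6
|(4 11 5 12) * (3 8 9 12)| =7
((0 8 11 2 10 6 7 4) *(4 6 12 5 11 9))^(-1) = (0 4 9 8)(2 11 5 12 10)(6 7)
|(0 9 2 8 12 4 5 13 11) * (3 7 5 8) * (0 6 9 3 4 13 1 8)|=|(0 3 7 5 1 8 12 13 11 6 9 2 4)|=13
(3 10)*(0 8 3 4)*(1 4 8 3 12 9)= (0 3 10 8 12 9 1 4)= [3, 4, 2, 10, 0, 5, 6, 7, 12, 1, 8, 11, 9]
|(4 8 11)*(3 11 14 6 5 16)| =|(3 11 4 8 14 6 5 16)| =8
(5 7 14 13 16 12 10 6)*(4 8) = (4 8)(5 7 14 13 16 12 10 6) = [0, 1, 2, 3, 8, 7, 5, 14, 4, 9, 6, 11, 10, 16, 13, 15, 12]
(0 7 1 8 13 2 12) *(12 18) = (0 7 1 8 13 2 18 12) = [7, 8, 18, 3, 4, 5, 6, 1, 13, 9, 10, 11, 0, 2, 14, 15, 16, 17, 12]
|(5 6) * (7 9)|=|(5 6)(7 9)|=2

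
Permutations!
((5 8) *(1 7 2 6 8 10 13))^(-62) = (1 2 8 10)(5 13 7 6)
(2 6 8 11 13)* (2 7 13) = (2 6 8 11)(7 13) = [0, 1, 6, 3, 4, 5, 8, 13, 11, 9, 10, 2, 12, 7]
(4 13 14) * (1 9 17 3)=(1 9 17 3)(4 13 14)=[0, 9, 2, 1, 13, 5, 6, 7, 8, 17, 10, 11, 12, 14, 4, 15, 16, 3]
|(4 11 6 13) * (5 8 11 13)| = |(4 13)(5 8 11 6)| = 4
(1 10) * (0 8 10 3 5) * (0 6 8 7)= (0 7)(1 3 5 6 8 10)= [7, 3, 2, 5, 4, 6, 8, 0, 10, 9, 1]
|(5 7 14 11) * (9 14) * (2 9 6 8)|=|(2 9 14 11 5 7 6 8)|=8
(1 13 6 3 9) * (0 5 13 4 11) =(0 5 13 6 3 9 1 4 11) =[5, 4, 2, 9, 11, 13, 3, 7, 8, 1, 10, 0, 12, 6]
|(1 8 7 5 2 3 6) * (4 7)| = 8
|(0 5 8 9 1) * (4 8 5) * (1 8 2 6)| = 10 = |(0 4 2 6 1)(8 9)|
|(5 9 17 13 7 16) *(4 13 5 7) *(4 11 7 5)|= 8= |(4 13 11 7 16 5 9 17)|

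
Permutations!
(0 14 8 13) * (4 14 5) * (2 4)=(0 5 2 4 14 8 13)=[5, 1, 4, 3, 14, 2, 6, 7, 13, 9, 10, 11, 12, 0, 8]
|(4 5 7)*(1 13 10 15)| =12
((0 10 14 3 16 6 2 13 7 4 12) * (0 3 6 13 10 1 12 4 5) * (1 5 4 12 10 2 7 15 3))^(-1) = ((0 5)(1 10 14 6 7 4 12)(3 16 13 15))^(-1) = (0 5)(1 12 4 7 6 14 10)(3 15 13 16)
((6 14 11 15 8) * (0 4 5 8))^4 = (0 6)(4 14)(5 11)(8 15)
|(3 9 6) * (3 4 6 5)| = |(3 9 5)(4 6)| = 6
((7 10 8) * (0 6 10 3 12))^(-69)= (0 6 10 8 7 3 12)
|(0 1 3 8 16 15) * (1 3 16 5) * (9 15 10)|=|(0 3 8 5 1 16 10 9 15)|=9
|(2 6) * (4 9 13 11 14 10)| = 6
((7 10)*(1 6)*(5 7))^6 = ((1 6)(5 7 10))^6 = (10)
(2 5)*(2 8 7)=(2 5 8 7)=[0, 1, 5, 3, 4, 8, 6, 2, 7]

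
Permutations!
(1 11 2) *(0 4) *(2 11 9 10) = (11)(0 4)(1 9 10 2) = [4, 9, 1, 3, 0, 5, 6, 7, 8, 10, 2, 11]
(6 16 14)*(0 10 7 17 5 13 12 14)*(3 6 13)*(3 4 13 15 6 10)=[3, 1, 2, 10, 13, 4, 16, 17, 8, 9, 7, 11, 14, 12, 15, 6, 0, 5]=(0 3 10 7 17 5 4 13 12 14 15 6 16)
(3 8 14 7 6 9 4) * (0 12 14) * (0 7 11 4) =[12, 1, 2, 8, 3, 5, 9, 6, 7, 0, 10, 4, 14, 13, 11] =(0 12 14 11 4 3 8 7 6 9)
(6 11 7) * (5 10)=(5 10)(6 11 7)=[0, 1, 2, 3, 4, 10, 11, 6, 8, 9, 5, 7]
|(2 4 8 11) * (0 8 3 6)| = 7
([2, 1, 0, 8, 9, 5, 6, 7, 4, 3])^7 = (0 2)(3 9 4 8)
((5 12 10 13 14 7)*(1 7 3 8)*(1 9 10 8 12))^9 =(3 8 10 14 12 9 13)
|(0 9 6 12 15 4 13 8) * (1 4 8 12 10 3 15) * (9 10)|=20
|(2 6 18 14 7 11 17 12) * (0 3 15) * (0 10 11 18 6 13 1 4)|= |(0 3 15 10 11 17 12 2 13 1 4)(7 18 14)|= 33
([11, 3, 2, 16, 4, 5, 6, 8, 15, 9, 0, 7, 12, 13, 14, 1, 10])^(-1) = (0 10 16 3 1 15 8 7 11)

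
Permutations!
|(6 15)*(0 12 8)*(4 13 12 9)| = |(0 9 4 13 12 8)(6 15)| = 6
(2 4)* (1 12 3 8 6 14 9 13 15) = (1 12 3 8 6 14 9 13 15)(2 4) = [0, 12, 4, 8, 2, 5, 14, 7, 6, 13, 10, 11, 3, 15, 9, 1]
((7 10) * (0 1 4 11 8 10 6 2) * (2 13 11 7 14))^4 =((0 1 4 7 6 13 11 8 10 14 2))^4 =(0 6 10 1 13 14 4 11 2 7 8)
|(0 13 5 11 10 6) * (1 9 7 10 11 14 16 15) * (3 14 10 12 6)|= 13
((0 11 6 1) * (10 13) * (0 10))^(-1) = (0 13 10 1 6 11)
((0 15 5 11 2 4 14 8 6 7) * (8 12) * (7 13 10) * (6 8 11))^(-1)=((0 15 5 6 13 10 7)(2 4 14 12 11))^(-1)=(0 7 10 13 6 5 15)(2 11 12 14 4)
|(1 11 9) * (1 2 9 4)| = 6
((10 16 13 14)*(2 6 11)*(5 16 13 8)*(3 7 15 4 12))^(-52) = (2 11 6)(3 4 7 12 15)(5 8 16)(10 14 13) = ((2 6 11)(3 7 15 4 12)(5 16 8)(10 13 14))^(-52)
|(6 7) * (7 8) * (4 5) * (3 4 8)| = |(3 4 5 8 7 6)| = 6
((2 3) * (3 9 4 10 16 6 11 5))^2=((2 9 4 10 16 6 11 5 3))^2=(2 4 16 11 3 9 10 6 5)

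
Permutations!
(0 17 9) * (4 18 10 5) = (0 17 9)(4 18 10 5) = [17, 1, 2, 3, 18, 4, 6, 7, 8, 0, 5, 11, 12, 13, 14, 15, 16, 9, 10]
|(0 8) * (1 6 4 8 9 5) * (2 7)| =14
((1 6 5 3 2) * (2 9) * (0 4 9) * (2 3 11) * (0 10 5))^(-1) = (0 6 1 2 11 5 10 3 9 4)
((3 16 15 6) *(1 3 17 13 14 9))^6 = (1 13 15)(3 14 6)(9 17 16)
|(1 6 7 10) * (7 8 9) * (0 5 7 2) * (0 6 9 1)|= 20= |(0 5 7 10)(1 9 2 6 8)|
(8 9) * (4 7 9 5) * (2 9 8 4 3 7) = (2 9 4)(3 7 8 5) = [0, 1, 9, 7, 2, 3, 6, 8, 5, 4]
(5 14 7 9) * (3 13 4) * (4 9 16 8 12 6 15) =(3 13 9 5 14 7 16 8 12 6 15 4) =[0, 1, 2, 13, 3, 14, 15, 16, 12, 5, 10, 11, 6, 9, 7, 4, 8]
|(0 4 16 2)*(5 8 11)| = 12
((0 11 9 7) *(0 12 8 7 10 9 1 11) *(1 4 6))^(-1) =((1 11 4 6)(7 12 8)(9 10))^(-1) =(1 6 4 11)(7 8 12)(9 10)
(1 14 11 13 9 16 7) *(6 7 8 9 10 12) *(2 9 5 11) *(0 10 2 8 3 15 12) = (0 10)(1 14 8 5 11 13 2 9 16 3 15 12 6 7) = [10, 14, 9, 15, 4, 11, 7, 1, 5, 16, 0, 13, 6, 2, 8, 12, 3]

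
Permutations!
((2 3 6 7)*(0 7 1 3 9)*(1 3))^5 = ((0 7 2 9)(3 6))^5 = (0 7 2 9)(3 6)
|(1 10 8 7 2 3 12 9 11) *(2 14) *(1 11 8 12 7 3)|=9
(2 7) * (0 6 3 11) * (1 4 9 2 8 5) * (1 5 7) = (0 6 3 11)(1 4 9 2)(7 8) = [6, 4, 1, 11, 9, 5, 3, 8, 7, 2, 10, 0]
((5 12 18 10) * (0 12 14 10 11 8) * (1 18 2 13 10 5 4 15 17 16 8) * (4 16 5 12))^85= ((0 4 15 17 5 14 12 2 13 10 16 8)(1 18 11))^85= (0 4 15 17 5 14 12 2 13 10 16 8)(1 18 11)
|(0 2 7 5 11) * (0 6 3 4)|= 8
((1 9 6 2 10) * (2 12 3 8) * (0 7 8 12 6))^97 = ((0 7 8 2 10 1 9)(3 12))^97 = (0 9 1 10 2 8 7)(3 12)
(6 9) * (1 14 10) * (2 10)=(1 14 2 10)(6 9)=[0, 14, 10, 3, 4, 5, 9, 7, 8, 6, 1, 11, 12, 13, 2]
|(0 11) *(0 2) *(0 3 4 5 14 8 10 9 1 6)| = 12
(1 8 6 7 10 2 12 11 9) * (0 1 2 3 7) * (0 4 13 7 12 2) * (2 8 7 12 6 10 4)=(0 1 7 4 13 12 11 9)(2 8 10 3 6)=[1, 7, 8, 6, 13, 5, 2, 4, 10, 0, 3, 9, 11, 12]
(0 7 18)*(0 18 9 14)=(18)(0 7 9 14)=[7, 1, 2, 3, 4, 5, 6, 9, 8, 14, 10, 11, 12, 13, 0, 15, 16, 17, 18]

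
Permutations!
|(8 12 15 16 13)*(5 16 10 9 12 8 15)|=7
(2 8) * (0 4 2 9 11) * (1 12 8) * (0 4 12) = (0 12 8 9 11 4 2 1) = [12, 0, 1, 3, 2, 5, 6, 7, 9, 11, 10, 4, 8]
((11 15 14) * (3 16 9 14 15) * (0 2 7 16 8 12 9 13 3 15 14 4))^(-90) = (16) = ((0 2 7 16 13 3 8 12 9 4)(11 15 14))^(-90)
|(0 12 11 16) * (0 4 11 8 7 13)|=|(0 12 8 7 13)(4 11 16)|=15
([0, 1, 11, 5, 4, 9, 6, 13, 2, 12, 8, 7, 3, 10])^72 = (13)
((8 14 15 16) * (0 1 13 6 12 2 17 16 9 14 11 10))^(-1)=(0 10 11 8 16 17 2 12 6 13 1)(9 15 14)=((0 1 13 6 12 2 17 16 8 11 10)(9 14 15))^(-1)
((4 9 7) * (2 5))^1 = ((2 5)(4 9 7))^1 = (2 5)(4 9 7)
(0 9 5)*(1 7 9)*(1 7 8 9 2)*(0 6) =(0 7 2 1 8 9 5 6) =[7, 8, 1, 3, 4, 6, 0, 2, 9, 5]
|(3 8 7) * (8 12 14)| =|(3 12 14 8 7)| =5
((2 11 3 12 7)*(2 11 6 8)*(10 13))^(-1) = ((2 6 8)(3 12 7 11)(10 13))^(-1) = (2 8 6)(3 11 7 12)(10 13)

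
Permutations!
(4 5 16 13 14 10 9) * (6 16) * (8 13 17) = [0, 1, 2, 3, 5, 6, 16, 7, 13, 4, 9, 11, 12, 14, 10, 15, 17, 8] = (4 5 6 16 17 8 13 14 10 9)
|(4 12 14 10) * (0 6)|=|(0 6)(4 12 14 10)|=4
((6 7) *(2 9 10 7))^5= ((2 9 10 7 6))^5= (10)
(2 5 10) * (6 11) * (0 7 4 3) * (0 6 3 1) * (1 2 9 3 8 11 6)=[7, 0, 5, 1, 2, 10, 6, 4, 11, 3, 9, 8]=(0 7 4 2 5 10 9 3 1)(8 11)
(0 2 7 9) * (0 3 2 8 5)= (0 8 5)(2 7 9 3)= [8, 1, 7, 2, 4, 0, 6, 9, 5, 3]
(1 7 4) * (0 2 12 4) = [2, 7, 12, 3, 1, 5, 6, 0, 8, 9, 10, 11, 4] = (0 2 12 4 1 7)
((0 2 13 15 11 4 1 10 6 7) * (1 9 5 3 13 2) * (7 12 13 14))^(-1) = ((0 1 10 6 12 13 15 11 4 9 5 3 14 7))^(-1) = (0 7 14 3 5 9 4 11 15 13 12 6 10 1)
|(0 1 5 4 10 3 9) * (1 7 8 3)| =20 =|(0 7 8 3 9)(1 5 4 10)|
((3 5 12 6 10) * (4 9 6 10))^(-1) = (3 10 12 5)(4 6 9)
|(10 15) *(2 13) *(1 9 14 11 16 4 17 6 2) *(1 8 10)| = 13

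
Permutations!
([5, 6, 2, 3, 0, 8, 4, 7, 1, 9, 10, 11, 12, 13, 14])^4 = [6, 5, 2, 3, 1, 4, 8, 7, 0, 9, 10, 11, 12, 13, 14]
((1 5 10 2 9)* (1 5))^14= ((2 9 5 10))^14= (2 5)(9 10)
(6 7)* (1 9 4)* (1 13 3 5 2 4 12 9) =(2 4 13 3 5)(6 7)(9 12) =[0, 1, 4, 5, 13, 2, 7, 6, 8, 12, 10, 11, 9, 3]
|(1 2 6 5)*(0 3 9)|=|(0 3 9)(1 2 6 5)|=12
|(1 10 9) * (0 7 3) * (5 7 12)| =15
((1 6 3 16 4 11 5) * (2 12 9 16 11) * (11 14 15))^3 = (1 14 5 3 11 6 15)(2 16 12 4 9)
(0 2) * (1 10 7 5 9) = (0 2)(1 10 7 5 9) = [2, 10, 0, 3, 4, 9, 6, 5, 8, 1, 7]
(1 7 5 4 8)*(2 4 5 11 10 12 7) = (1 2 4 8)(7 11 10 12) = [0, 2, 4, 3, 8, 5, 6, 11, 1, 9, 12, 10, 7]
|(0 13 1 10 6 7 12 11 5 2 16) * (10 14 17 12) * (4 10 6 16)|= 12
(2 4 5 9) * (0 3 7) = (0 3 7)(2 4 5 9) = [3, 1, 4, 7, 5, 9, 6, 0, 8, 2]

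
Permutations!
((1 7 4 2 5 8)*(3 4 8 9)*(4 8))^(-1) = (1 8 3 9 5 2 4 7)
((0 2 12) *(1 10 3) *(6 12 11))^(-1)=((0 2 11 6 12)(1 10 3))^(-1)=(0 12 6 11 2)(1 3 10)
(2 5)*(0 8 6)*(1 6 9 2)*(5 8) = [5, 6, 8, 3, 4, 1, 0, 7, 9, 2] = (0 5 1 6)(2 8 9)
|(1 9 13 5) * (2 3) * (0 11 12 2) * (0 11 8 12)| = |(0 8 12 2 3 11)(1 9 13 5)| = 12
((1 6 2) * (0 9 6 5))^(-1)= ((0 9 6 2 1 5))^(-1)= (0 5 1 2 6 9)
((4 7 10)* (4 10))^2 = ((10)(4 7))^2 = (10)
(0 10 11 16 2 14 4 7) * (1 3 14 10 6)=(0 6 1 3 14 4 7)(2 10 11 16)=[6, 3, 10, 14, 7, 5, 1, 0, 8, 9, 11, 16, 12, 13, 4, 15, 2]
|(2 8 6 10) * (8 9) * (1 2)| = 6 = |(1 2 9 8 6 10)|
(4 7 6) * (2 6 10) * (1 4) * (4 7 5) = (1 7 10 2 6)(4 5) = [0, 7, 6, 3, 5, 4, 1, 10, 8, 9, 2]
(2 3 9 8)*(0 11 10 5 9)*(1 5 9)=(0 11 10 9 8 2 3)(1 5)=[11, 5, 3, 0, 4, 1, 6, 7, 2, 8, 9, 10]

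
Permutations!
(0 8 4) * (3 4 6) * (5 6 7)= (0 8 7 5 6 3 4)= [8, 1, 2, 4, 0, 6, 3, 5, 7]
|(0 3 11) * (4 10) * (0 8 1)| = 10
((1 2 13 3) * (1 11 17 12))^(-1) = ((1 2 13 3 11 17 12))^(-1) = (1 12 17 11 3 13 2)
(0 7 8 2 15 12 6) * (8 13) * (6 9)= [7, 1, 15, 3, 4, 5, 0, 13, 2, 6, 10, 11, 9, 8, 14, 12]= (0 7 13 8 2 15 12 9 6)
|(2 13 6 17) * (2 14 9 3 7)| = |(2 13 6 17 14 9 3 7)| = 8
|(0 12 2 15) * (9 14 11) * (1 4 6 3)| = |(0 12 2 15)(1 4 6 3)(9 14 11)| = 12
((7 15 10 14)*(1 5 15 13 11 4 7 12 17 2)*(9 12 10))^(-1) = ((1 5 15 9 12 17 2)(4 7 13 11)(10 14))^(-1) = (1 2 17 12 9 15 5)(4 11 13 7)(10 14)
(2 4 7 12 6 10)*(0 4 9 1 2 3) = (0 4 7 12 6 10 3)(1 2 9) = [4, 2, 9, 0, 7, 5, 10, 12, 8, 1, 3, 11, 6]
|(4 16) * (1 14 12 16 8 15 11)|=|(1 14 12 16 4 8 15 11)|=8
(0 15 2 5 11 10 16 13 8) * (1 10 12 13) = (0 15 2 5 11 12 13 8)(1 10 16) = [15, 10, 5, 3, 4, 11, 6, 7, 0, 9, 16, 12, 13, 8, 14, 2, 1]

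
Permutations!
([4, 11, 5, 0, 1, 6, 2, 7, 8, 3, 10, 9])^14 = [1, 9, 6, 4, 11, 2, 5, 7, 8, 0, 10, 3]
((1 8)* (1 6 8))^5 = ((6 8))^5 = (6 8)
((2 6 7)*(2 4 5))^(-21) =((2 6 7 4 5))^(-21) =(2 5 4 7 6)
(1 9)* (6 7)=[0, 9, 2, 3, 4, 5, 7, 6, 8, 1]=(1 9)(6 7)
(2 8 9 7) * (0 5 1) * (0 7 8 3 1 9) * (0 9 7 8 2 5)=(1 8 9 2 3)(5 7)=[0, 8, 3, 1, 4, 7, 6, 5, 9, 2]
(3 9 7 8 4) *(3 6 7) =(3 9)(4 6 7 8) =[0, 1, 2, 9, 6, 5, 7, 8, 4, 3]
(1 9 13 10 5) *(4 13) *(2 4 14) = [0, 9, 4, 3, 13, 1, 6, 7, 8, 14, 5, 11, 12, 10, 2] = (1 9 14 2 4 13 10 5)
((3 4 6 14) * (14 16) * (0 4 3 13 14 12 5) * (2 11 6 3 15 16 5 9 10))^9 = ((0 4 3 15 16 12 9 10 2 11 6 5)(13 14))^9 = (0 11 9 15)(2 12 3 5)(4 6 10 16)(13 14)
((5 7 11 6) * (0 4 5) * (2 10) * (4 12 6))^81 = ((0 12 6)(2 10)(4 5 7 11))^81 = (12)(2 10)(4 5 7 11)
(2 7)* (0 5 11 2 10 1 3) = (0 5 11 2 7 10 1 3) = [5, 3, 7, 0, 4, 11, 6, 10, 8, 9, 1, 2]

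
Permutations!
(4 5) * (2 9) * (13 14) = (2 9)(4 5)(13 14) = [0, 1, 9, 3, 5, 4, 6, 7, 8, 2, 10, 11, 12, 14, 13]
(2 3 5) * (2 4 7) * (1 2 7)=[0, 2, 3, 5, 1, 4, 6, 7]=(7)(1 2 3 5 4)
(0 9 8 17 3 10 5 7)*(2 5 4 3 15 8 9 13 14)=(0 13 14 2 5 7)(3 10 4)(8 17 15)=[13, 1, 5, 10, 3, 7, 6, 0, 17, 9, 4, 11, 12, 14, 2, 8, 16, 15]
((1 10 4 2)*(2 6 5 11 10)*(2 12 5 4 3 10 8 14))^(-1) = (1 2 14 8 11 5 12)(3 10)(4 6)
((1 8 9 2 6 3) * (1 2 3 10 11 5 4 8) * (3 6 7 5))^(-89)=(2 7 5 4 8 9 6 10 11 3)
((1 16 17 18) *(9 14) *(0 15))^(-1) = ((0 15)(1 16 17 18)(9 14))^(-1) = (0 15)(1 18 17 16)(9 14)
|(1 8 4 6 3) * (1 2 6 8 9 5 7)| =12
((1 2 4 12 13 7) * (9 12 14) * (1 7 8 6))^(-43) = ((1 2 4 14 9 12 13 8 6))^(-43) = (1 4 9 13 6 2 14 12 8)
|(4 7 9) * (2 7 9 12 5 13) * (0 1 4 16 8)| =30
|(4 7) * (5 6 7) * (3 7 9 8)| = 7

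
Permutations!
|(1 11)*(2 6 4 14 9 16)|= 6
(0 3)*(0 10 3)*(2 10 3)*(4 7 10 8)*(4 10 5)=(2 8 10)(4 7 5)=[0, 1, 8, 3, 7, 4, 6, 5, 10, 9, 2]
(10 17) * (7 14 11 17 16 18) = (7 14 11 17 10 16 18) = [0, 1, 2, 3, 4, 5, 6, 14, 8, 9, 16, 17, 12, 13, 11, 15, 18, 10, 7]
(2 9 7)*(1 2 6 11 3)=(1 2 9 7 6 11 3)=[0, 2, 9, 1, 4, 5, 11, 6, 8, 7, 10, 3]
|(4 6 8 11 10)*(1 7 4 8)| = 12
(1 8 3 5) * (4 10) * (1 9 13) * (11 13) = [0, 8, 2, 5, 10, 9, 6, 7, 3, 11, 4, 13, 12, 1] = (1 8 3 5 9 11 13)(4 10)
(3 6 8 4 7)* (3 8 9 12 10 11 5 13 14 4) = (3 6 9 12 10 11 5 13 14 4 7 8) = [0, 1, 2, 6, 7, 13, 9, 8, 3, 12, 11, 5, 10, 14, 4]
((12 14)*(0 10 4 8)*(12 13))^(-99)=((0 10 4 8)(12 14 13))^(-99)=(14)(0 10 4 8)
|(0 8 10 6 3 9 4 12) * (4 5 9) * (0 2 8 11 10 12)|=6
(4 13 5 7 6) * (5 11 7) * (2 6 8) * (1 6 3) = [0, 6, 3, 1, 13, 5, 4, 8, 2, 9, 10, 7, 12, 11] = (1 6 4 13 11 7 8 2 3)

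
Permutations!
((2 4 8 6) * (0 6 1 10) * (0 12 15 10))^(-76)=(0 2 8)(1 6 4)(10 15 12)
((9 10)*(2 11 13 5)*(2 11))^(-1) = ((5 11 13)(9 10))^(-1) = (5 13 11)(9 10)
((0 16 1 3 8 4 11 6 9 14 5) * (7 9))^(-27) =((0 16 1 3 8 4 11 6 7 9 14 5))^(-27) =(0 9 11 3)(1 5 7 4)(6 8 16 14)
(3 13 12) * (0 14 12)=[14, 1, 2, 13, 4, 5, 6, 7, 8, 9, 10, 11, 3, 0, 12]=(0 14 12 3 13)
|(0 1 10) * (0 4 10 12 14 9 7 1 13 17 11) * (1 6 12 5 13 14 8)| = |(0 14 9 7 6 12 8 1 5 13 17 11)(4 10)| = 12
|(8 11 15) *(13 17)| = 6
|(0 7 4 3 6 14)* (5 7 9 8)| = 9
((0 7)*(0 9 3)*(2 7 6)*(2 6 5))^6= ((0 5 2 7 9 3))^6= (9)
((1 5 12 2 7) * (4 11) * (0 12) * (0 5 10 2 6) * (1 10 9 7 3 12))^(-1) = (0 6 12 3 2 10 7 9 1)(4 11)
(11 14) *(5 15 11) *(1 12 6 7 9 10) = [0, 12, 2, 3, 4, 15, 7, 9, 8, 10, 1, 14, 6, 13, 5, 11] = (1 12 6 7 9 10)(5 15 11 14)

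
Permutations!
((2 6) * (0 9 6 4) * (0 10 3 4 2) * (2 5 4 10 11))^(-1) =(0 6 9)(2 11 4 5)(3 10) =((0 9 6)(2 5 4 11)(3 10))^(-1)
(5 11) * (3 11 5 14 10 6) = [0, 1, 2, 11, 4, 5, 3, 7, 8, 9, 6, 14, 12, 13, 10] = (3 11 14 10 6)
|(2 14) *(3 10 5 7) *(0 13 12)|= |(0 13 12)(2 14)(3 10 5 7)|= 12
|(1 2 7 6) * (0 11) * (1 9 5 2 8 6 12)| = |(0 11)(1 8 6 9 5 2 7 12)| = 8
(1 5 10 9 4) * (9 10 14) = [0, 5, 2, 3, 1, 14, 6, 7, 8, 4, 10, 11, 12, 13, 9] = (1 5 14 9 4)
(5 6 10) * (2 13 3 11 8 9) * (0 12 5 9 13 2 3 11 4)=(0 12 5 6 10 9 3 4)(8 13 11)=[12, 1, 2, 4, 0, 6, 10, 7, 13, 3, 9, 8, 5, 11]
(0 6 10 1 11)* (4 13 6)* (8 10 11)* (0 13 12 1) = (0 4 12 1 8 10)(6 11 13) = [4, 8, 2, 3, 12, 5, 11, 7, 10, 9, 0, 13, 1, 6]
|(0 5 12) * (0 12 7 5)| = 2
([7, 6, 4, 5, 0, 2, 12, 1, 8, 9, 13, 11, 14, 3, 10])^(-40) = (0 3 12)(1 2 10)(4 13 6)(5 14 7)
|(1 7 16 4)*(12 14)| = 4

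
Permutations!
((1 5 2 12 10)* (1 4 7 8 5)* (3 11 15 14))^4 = ((2 12 10 4 7 8 5)(3 11 15 14))^4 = (15)(2 7 12 8 10 5 4)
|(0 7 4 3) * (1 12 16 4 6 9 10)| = |(0 7 6 9 10 1 12 16 4 3)| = 10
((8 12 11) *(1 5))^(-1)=(1 5)(8 11 12)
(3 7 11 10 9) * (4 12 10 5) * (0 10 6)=(0 10 9 3 7 11 5 4 12 6)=[10, 1, 2, 7, 12, 4, 0, 11, 8, 3, 9, 5, 6]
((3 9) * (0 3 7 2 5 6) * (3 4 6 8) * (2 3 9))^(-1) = ((0 4 6)(2 5 8 9 7 3))^(-1) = (0 6 4)(2 3 7 9 8 5)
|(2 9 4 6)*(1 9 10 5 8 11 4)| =|(1 9)(2 10 5 8 11 4 6)| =14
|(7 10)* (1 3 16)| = |(1 3 16)(7 10)| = 6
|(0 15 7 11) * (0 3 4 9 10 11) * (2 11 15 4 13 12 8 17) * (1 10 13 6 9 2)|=15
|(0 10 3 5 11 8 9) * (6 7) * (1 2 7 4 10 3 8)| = 12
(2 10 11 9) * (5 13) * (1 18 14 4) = [0, 18, 10, 3, 1, 13, 6, 7, 8, 2, 11, 9, 12, 5, 4, 15, 16, 17, 14] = (1 18 14 4)(2 10 11 9)(5 13)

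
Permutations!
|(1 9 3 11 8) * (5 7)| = 10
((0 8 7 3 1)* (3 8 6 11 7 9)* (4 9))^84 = (0 7 9)(1 11 4)(3 6 8)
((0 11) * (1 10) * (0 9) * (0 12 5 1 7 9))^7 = (0 11)(1 10 7 9 12 5)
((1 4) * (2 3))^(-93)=(1 4)(2 3)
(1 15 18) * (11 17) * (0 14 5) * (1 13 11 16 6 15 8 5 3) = (0 14 3 1 8 5)(6 15 18 13 11 17 16) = [14, 8, 2, 1, 4, 0, 15, 7, 5, 9, 10, 17, 12, 11, 3, 18, 6, 16, 13]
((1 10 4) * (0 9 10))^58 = ((0 9 10 4 1))^58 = (0 4 9 1 10)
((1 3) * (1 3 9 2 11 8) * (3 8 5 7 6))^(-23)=(1 5 8 11 3 2 6 9 7)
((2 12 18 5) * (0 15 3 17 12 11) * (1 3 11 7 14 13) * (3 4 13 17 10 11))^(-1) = (0 11 10 3 15)(1 13 4)(2 5 18 12 17 14 7)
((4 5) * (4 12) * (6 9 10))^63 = (12)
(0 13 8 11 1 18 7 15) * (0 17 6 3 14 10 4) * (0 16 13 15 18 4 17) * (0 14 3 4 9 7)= (0 15 14 10 17 6 4 16 13 8 11 1 9 7 18)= [15, 9, 2, 3, 16, 5, 4, 18, 11, 7, 17, 1, 12, 8, 10, 14, 13, 6, 0]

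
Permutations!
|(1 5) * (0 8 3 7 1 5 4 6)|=|(0 8 3 7 1 4 6)|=7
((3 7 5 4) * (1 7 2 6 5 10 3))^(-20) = (1 2)(3 4)(5 10)(6 7) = ((1 7 10 3 2 6 5 4))^(-20)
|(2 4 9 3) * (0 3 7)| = |(0 3 2 4 9 7)| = 6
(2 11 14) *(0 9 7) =(0 9 7)(2 11 14) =[9, 1, 11, 3, 4, 5, 6, 0, 8, 7, 10, 14, 12, 13, 2]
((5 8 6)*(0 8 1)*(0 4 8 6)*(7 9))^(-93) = (0 1)(4 6)(5 8)(7 9)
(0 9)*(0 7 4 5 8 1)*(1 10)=[9, 0, 2, 3, 5, 8, 6, 4, 10, 7, 1]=(0 9 7 4 5 8 10 1)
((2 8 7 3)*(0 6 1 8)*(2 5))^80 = ((0 6 1 8 7 3 5 2))^80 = (8)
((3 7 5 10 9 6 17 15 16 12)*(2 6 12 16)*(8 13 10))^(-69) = ((2 6 17 15)(3 7 5 8 13 10 9 12))^(-69) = (2 15 17 6)(3 8 9 7 13 12 5 10)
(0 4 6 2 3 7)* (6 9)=(0 4 9 6 2 3 7)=[4, 1, 3, 7, 9, 5, 2, 0, 8, 6]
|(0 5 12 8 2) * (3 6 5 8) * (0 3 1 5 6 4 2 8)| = |(1 5 12)(2 3 4)| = 3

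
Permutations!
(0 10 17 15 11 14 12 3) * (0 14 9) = [10, 1, 2, 14, 4, 5, 6, 7, 8, 0, 17, 9, 3, 13, 12, 11, 16, 15] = (0 10 17 15 11 9)(3 14 12)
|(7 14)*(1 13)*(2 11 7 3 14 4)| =|(1 13)(2 11 7 4)(3 14)| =4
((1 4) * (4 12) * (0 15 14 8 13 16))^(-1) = ((0 15 14 8 13 16)(1 12 4))^(-1) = (0 16 13 8 14 15)(1 4 12)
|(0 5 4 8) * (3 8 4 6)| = |(0 5 6 3 8)| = 5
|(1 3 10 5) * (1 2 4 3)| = 5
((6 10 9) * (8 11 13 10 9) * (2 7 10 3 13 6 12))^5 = ((2 7 10 8 11 6 9 12)(3 13))^5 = (2 6 10 12 11 7 9 8)(3 13)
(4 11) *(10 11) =(4 10 11) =[0, 1, 2, 3, 10, 5, 6, 7, 8, 9, 11, 4]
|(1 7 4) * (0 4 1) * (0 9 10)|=|(0 4 9 10)(1 7)|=4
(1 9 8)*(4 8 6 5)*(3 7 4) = (1 9 6 5 3 7 4 8) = [0, 9, 2, 7, 8, 3, 5, 4, 1, 6]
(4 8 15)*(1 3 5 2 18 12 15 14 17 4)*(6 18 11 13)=(1 3 5 2 11 13 6 18 12 15)(4 8 14 17)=[0, 3, 11, 5, 8, 2, 18, 7, 14, 9, 10, 13, 15, 6, 17, 1, 16, 4, 12]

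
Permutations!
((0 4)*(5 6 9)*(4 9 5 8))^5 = ((0 9 8 4)(5 6))^5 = (0 9 8 4)(5 6)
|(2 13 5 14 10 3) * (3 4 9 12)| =|(2 13 5 14 10 4 9 12 3)| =9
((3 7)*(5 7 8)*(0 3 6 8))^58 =(5 6)(7 8)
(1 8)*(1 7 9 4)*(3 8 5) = (1 5 3 8 7 9 4) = [0, 5, 2, 8, 1, 3, 6, 9, 7, 4]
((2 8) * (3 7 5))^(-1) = ((2 8)(3 7 5))^(-1) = (2 8)(3 5 7)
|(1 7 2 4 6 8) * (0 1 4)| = 12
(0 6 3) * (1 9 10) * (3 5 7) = (0 6 5 7 3)(1 9 10) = [6, 9, 2, 0, 4, 7, 5, 3, 8, 10, 1]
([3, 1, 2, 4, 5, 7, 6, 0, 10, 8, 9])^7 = [4, 1, 2, 5, 7, 0, 6, 3, 10, 8, 9]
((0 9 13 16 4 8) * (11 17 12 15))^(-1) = ((0 9 13 16 4 8)(11 17 12 15))^(-1) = (0 8 4 16 13 9)(11 15 12 17)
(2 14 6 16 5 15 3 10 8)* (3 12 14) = (2 3 10 8)(5 15 12 14 6 16) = [0, 1, 3, 10, 4, 15, 16, 7, 2, 9, 8, 11, 14, 13, 6, 12, 5]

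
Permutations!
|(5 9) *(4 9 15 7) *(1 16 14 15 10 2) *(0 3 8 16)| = |(0 3 8 16 14 15 7 4 9 5 10 2 1)| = 13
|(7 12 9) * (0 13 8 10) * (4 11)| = |(0 13 8 10)(4 11)(7 12 9)| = 12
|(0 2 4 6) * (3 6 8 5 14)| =|(0 2 4 8 5 14 3 6)| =8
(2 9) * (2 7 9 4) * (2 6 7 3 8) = (2 4 6 7 9 3 8) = [0, 1, 4, 8, 6, 5, 7, 9, 2, 3]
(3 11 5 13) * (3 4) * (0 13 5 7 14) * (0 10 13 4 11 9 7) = (0 4 3 9 7 14 10 13 11) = [4, 1, 2, 9, 3, 5, 6, 14, 8, 7, 13, 0, 12, 11, 10]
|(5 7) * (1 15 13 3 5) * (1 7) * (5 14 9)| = |(1 15 13 3 14 9 5)| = 7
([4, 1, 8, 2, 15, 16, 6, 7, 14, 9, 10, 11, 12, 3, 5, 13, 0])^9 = (0 16 5 14 8 2 3 13 15 4)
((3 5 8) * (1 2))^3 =((1 2)(3 5 8))^3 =(8)(1 2)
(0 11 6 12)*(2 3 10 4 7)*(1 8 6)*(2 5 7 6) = [11, 8, 3, 10, 6, 7, 12, 5, 2, 9, 4, 1, 0] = (0 11 1 8 2 3 10 4 6 12)(5 7)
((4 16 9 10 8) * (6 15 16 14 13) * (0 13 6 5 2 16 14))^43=(0 8 9 2 13 4 10 16 5)(6 15 14)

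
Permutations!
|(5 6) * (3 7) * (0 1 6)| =|(0 1 6 5)(3 7)| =4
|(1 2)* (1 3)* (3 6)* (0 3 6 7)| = |(0 3 1 2 7)| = 5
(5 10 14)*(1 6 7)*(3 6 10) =[0, 10, 2, 6, 4, 3, 7, 1, 8, 9, 14, 11, 12, 13, 5] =(1 10 14 5 3 6 7)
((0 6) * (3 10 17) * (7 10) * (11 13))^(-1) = (0 6)(3 17 10 7)(11 13)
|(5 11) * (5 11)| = |(11)| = 1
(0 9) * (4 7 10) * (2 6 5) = (0 9)(2 6 5)(4 7 10) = [9, 1, 6, 3, 7, 2, 5, 10, 8, 0, 4]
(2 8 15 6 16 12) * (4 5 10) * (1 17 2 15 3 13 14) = (1 17 2 8 3 13 14)(4 5 10)(6 16 12 15) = [0, 17, 8, 13, 5, 10, 16, 7, 3, 9, 4, 11, 15, 14, 1, 6, 12, 2]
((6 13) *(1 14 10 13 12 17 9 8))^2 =(1 10 6 17 8 14 13 12 9)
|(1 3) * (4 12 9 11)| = 4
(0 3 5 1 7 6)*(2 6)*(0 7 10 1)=[3, 10, 6, 5, 4, 0, 7, 2, 8, 9, 1]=(0 3 5)(1 10)(2 6 7)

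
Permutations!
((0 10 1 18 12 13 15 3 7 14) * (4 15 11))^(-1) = (0 14 7 3 15 4 11 13 12 18 1 10)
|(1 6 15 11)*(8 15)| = 5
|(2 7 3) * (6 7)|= |(2 6 7 3)|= 4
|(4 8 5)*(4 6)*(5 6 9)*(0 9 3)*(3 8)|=|(0 9 5 8 6 4 3)|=7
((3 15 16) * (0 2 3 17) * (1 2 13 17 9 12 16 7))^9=(17)(1 7 15 3 2)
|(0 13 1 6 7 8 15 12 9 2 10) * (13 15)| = 30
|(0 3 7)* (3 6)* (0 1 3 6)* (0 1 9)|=5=|(0 1 3 7 9)|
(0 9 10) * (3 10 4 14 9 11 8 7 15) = (0 11 8 7 15 3 10)(4 14 9) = [11, 1, 2, 10, 14, 5, 6, 15, 7, 4, 0, 8, 12, 13, 9, 3]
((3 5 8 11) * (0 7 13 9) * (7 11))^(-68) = (0 8)(3 13)(5 9)(7 11) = ((0 11 3 5 8 7 13 9))^(-68)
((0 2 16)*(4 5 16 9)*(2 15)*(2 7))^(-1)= ((0 15 7 2 9 4 5 16))^(-1)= (0 16 5 4 9 2 7 15)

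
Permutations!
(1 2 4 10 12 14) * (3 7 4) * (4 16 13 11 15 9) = (1 2 3 7 16 13 11 15 9 4 10 12 14) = [0, 2, 3, 7, 10, 5, 6, 16, 8, 4, 12, 15, 14, 11, 1, 9, 13]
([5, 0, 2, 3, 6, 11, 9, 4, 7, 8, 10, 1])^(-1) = [1, 11, 2, 3, 7, 0, 4, 8, 9, 6, 10, 5]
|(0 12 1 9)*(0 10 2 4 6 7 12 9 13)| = |(0 9 10 2 4 6 7 12 1 13)| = 10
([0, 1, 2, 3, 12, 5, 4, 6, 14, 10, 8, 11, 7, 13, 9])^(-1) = (4 6 7 12)(8 10 9 14)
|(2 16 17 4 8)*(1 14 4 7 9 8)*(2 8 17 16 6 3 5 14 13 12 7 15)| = 13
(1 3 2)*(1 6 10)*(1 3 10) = (1 10 3 2 6) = [0, 10, 6, 2, 4, 5, 1, 7, 8, 9, 3]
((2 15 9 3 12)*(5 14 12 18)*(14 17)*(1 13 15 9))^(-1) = (1 15 13)(2 12 14 17 5 18 3 9)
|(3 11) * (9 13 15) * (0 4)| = |(0 4)(3 11)(9 13 15)| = 6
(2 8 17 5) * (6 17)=[0, 1, 8, 3, 4, 2, 17, 7, 6, 9, 10, 11, 12, 13, 14, 15, 16, 5]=(2 8 6 17 5)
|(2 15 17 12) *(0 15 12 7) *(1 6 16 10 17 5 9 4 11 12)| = 14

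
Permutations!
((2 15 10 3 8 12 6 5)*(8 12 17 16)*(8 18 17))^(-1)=((2 15 10 3 12 6 5)(16 18 17))^(-1)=(2 5 6 12 3 10 15)(16 17 18)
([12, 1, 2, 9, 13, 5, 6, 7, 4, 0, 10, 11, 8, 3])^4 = (0 13 12 3 8 9 4)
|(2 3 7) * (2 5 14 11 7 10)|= 12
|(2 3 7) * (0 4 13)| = |(0 4 13)(2 3 7)| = 3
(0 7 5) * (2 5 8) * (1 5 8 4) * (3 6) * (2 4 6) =(0 7 6 3 2 8 4 1 5) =[7, 5, 8, 2, 1, 0, 3, 6, 4]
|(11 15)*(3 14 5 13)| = 4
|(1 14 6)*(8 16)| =6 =|(1 14 6)(8 16)|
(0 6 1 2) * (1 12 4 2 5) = (0 6 12 4 2)(1 5) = [6, 5, 0, 3, 2, 1, 12, 7, 8, 9, 10, 11, 4]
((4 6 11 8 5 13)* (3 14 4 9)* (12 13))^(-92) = (3 13 5 11 4)(6 14 9 12 8)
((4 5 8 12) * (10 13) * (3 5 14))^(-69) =(3 12)(4 5)(8 14)(10 13) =((3 5 8 12 4 14)(10 13))^(-69)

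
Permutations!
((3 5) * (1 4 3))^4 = (5)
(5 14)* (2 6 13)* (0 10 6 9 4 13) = (0 10 6)(2 9 4 13)(5 14) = [10, 1, 9, 3, 13, 14, 0, 7, 8, 4, 6, 11, 12, 2, 5]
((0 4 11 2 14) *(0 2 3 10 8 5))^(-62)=((0 4 11 3 10 8 5)(2 14))^(-62)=(14)(0 4 11 3 10 8 5)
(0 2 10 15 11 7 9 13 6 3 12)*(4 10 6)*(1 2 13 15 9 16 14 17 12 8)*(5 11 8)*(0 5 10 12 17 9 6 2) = [13, 0, 2, 10, 12, 11, 3, 16, 1, 15, 6, 7, 5, 4, 9, 8, 14, 17] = (17)(0 13 4 12 5 11 7 16 14 9 15 8 1)(3 10 6)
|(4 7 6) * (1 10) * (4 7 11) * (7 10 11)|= 6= |(1 11 4 7 6 10)|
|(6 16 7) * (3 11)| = 6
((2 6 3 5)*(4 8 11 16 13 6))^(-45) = (16)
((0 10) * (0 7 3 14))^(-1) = (0 14 3 7 10)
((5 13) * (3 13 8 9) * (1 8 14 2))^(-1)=(1 2 14 5 13 3 9 8)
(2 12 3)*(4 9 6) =(2 12 3)(4 9 6) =[0, 1, 12, 2, 9, 5, 4, 7, 8, 6, 10, 11, 3]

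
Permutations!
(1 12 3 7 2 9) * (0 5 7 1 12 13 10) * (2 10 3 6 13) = (0 5 7 10)(1 2 9 12 6 13 3) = [5, 2, 9, 1, 4, 7, 13, 10, 8, 12, 0, 11, 6, 3]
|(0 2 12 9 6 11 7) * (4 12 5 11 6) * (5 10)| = |(0 2 10 5 11 7)(4 12 9)| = 6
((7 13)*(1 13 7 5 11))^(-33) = (1 11 5 13) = ((1 13 5 11))^(-33)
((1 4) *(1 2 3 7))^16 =(1 4 2 3 7)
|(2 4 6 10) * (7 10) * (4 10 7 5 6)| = 2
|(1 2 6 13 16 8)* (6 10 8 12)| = 4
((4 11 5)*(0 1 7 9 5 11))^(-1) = ((11)(0 1 7 9 5 4))^(-1) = (11)(0 4 5 9 7 1)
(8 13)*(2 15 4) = (2 15 4)(8 13) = [0, 1, 15, 3, 2, 5, 6, 7, 13, 9, 10, 11, 12, 8, 14, 4]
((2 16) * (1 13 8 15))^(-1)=((1 13 8 15)(2 16))^(-1)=(1 15 8 13)(2 16)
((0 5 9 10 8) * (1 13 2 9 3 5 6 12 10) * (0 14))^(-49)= ((0 6 12 10 8 14)(1 13 2 9)(3 5))^(-49)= (0 14 8 10 12 6)(1 9 2 13)(3 5)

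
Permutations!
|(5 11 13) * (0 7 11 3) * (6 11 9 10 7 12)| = |(0 12 6 11 13 5 3)(7 9 10)| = 21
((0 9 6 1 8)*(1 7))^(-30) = (9)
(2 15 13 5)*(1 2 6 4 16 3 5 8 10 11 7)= (1 2 15 13 8 10 11 7)(3 5 6 4 16)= [0, 2, 15, 5, 16, 6, 4, 1, 10, 9, 11, 7, 12, 8, 14, 13, 3]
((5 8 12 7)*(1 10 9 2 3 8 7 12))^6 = ((12)(1 10 9 2 3 8)(5 7))^6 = (12)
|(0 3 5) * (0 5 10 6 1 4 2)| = 7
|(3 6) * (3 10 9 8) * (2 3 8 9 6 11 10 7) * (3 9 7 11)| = |(2 9 7)(6 11 10)| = 3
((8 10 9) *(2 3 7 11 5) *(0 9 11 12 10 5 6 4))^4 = (0 2 10)(3 11 9)(4 5 12)(6 8 7)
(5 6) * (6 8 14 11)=(5 8 14 11 6)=[0, 1, 2, 3, 4, 8, 5, 7, 14, 9, 10, 6, 12, 13, 11]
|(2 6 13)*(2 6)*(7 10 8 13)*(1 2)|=10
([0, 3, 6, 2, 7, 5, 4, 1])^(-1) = [0, 7, 3, 1, 6, 5, 2, 4]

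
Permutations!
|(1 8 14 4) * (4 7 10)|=|(1 8 14 7 10 4)|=6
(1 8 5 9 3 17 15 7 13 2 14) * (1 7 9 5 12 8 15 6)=[0, 15, 14, 17, 4, 5, 1, 13, 12, 3, 10, 11, 8, 2, 7, 9, 16, 6]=(1 15 9 3 17 6)(2 14 7 13)(8 12)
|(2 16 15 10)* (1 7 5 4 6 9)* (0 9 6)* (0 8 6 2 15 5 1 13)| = 6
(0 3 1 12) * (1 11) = (0 3 11 1 12) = [3, 12, 2, 11, 4, 5, 6, 7, 8, 9, 10, 1, 0]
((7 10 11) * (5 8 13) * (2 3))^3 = ((2 3)(5 8 13)(7 10 11))^3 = (13)(2 3)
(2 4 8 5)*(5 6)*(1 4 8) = [0, 4, 8, 3, 1, 2, 5, 7, 6] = (1 4)(2 8 6 5)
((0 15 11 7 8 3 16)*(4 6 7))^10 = ((0 15 11 4 6 7 8 3 16))^10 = (0 15 11 4 6 7 8 3 16)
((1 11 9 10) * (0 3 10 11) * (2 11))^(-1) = (0 1 10 3)(2 9 11)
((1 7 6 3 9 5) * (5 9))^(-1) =((9)(1 7 6 3 5))^(-1) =(9)(1 5 3 6 7)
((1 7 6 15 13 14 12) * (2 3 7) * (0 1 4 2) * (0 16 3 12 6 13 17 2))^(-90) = ((0 1 16 3 7 13 14 6 15 17 2 12 4))^(-90) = (0 1 16 3 7 13 14 6 15 17 2 12 4)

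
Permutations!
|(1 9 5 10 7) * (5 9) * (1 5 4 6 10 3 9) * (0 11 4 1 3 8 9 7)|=|(0 11 4 6 10)(3 7 5 8 9)|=5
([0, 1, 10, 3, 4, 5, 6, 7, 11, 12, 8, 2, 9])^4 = [0, 1, 2, 3, 4, 5, 6, 7, 8, 9, 10, 11, 12]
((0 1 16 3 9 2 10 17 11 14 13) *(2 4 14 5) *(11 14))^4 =((0 1 16 3 9 4 11 5 2 10 17 14 13))^4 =(0 9 2 13 3 5 14 16 11 17 1 4 10)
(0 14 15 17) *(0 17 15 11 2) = (17)(0 14 11 2) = [14, 1, 0, 3, 4, 5, 6, 7, 8, 9, 10, 2, 12, 13, 11, 15, 16, 17]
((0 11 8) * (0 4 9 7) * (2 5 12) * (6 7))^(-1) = ((0 11 8 4 9 6 7)(2 5 12))^(-1) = (0 7 6 9 4 8 11)(2 12 5)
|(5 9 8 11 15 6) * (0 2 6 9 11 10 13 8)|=21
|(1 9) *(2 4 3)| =|(1 9)(2 4 3)| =6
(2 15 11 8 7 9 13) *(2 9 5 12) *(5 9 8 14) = [0, 1, 15, 3, 4, 12, 6, 9, 7, 13, 10, 14, 2, 8, 5, 11] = (2 15 11 14 5 12)(7 9 13 8)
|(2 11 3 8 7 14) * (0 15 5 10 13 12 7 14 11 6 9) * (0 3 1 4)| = 30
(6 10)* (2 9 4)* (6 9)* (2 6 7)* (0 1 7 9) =(0 1 7 2 9 4 6 10) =[1, 7, 9, 3, 6, 5, 10, 2, 8, 4, 0]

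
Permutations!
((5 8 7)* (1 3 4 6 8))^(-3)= (1 8 3 7 4 5 6)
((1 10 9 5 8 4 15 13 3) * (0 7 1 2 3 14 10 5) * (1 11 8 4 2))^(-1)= (0 9 10 14 13 15 4 5 1 3 2 8 11 7)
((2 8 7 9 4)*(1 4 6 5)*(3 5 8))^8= ((1 4 2 3 5)(6 8 7 9))^8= (9)(1 3 4 5 2)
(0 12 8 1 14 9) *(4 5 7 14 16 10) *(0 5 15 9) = (0 12 8 1 16 10 4 15 9 5 7 14) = [12, 16, 2, 3, 15, 7, 6, 14, 1, 5, 4, 11, 8, 13, 0, 9, 10]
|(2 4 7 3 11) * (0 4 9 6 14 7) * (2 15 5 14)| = |(0 4)(2 9 6)(3 11 15 5 14 7)| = 6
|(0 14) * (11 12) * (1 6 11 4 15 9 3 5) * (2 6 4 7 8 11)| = |(0 14)(1 4 15 9 3 5)(2 6)(7 8 11 12)| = 12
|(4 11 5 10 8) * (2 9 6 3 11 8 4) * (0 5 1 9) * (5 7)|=|(0 7 5 10 4 8 2)(1 9 6 3 11)|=35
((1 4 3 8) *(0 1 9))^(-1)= ((0 1 4 3 8 9))^(-1)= (0 9 8 3 4 1)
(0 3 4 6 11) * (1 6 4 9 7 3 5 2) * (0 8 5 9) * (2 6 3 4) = (0 9 7 4 2 1 3)(5 6 11 8) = [9, 3, 1, 0, 2, 6, 11, 4, 5, 7, 10, 8]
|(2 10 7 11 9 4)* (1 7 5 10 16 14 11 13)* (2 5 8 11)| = 6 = |(1 7 13)(2 16 14)(4 5 10 8 11 9)|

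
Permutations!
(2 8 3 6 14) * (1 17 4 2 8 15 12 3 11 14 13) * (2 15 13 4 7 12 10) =(1 17 7 12 3 6 4 15 10 2 13)(8 11 14) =[0, 17, 13, 6, 15, 5, 4, 12, 11, 9, 2, 14, 3, 1, 8, 10, 16, 7]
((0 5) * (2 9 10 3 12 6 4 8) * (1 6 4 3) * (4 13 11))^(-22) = ((0 5)(1 6 3 12 13 11 4 8 2 9 10))^(-22) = (13)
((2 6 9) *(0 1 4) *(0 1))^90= (9)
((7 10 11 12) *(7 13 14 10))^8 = ((10 11 12 13 14))^8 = (10 13 11 14 12)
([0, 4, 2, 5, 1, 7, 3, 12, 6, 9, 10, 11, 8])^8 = (3 7 8)(5 12 6)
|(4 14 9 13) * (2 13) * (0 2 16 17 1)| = |(0 2 13 4 14 9 16 17 1)| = 9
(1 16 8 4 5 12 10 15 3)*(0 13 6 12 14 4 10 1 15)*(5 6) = (0 13 5 14 4 6 12 1 16 8 10)(3 15) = [13, 16, 2, 15, 6, 14, 12, 7, 10, 9, 0, 11, 1, 5, 4, 3, 8]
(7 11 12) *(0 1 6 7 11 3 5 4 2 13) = (0 1 6 7 3 5 4 2 13)(11 12) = [1, 6, 13, 5, 2, 4, 7, 3, 8, 9, 10, 12, 11, 0]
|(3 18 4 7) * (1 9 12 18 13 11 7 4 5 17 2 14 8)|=|(1 9 12 18 5 17 2 14 8)(3 13 11 7)|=36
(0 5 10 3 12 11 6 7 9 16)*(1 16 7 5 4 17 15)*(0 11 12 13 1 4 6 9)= [6, 16, 2, 13, 17, 10, 5, 0, 8, 7, 3, 9, 12, 1, 14, 4, 11, 15]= (0 6 5 10 3 13 1 16 11 9 7)(4 17 15)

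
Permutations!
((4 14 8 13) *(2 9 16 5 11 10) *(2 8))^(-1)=((2 9 16 5 11 10 8 13 4 14))^(-1)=(2 14 4 13 8 10 11 5 16 9)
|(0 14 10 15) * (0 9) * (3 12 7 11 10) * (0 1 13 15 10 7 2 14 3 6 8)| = |(0 3 12 2 14 6 8)(1 13 15 9)(7 11)| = 28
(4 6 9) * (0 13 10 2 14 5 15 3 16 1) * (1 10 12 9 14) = (0 13 12 9 4 6 14 5 15 3 16 10 2 1) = [13, 0, 1, 16, 6, 15, 14, 7, 8, 4, 2, 11, 9, 12, 5, 3, 10]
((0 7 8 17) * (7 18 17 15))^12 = (18)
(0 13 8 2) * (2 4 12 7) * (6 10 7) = (0 13 8 4 12 6 10 7 2) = [13, 1, 0, 3, 12, 5, 10, 2, 4, 9, 7, 11, 6, 8]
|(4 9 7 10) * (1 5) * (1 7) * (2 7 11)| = 8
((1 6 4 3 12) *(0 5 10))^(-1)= ((0 5 10)(1 6 4 3 12))^(-1)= (0 10 5)(1 12 3 4 6)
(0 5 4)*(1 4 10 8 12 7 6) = (0 5 10 8 12 7 6 1 4) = [5, 4, 2, 3, 0, 10, 1, 6, 12, 9, 8, 11, 7]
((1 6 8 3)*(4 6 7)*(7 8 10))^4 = (10)(1 8 3)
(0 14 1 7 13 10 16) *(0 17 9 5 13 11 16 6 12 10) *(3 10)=(0 14 1 7 11 16 17 9 5 13)(3 10 6 12)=[14, 7, 2, 10, 4, 13, 12, 11, 8, 5, 6, 16, 3, 0, 1, 15, 17, 9]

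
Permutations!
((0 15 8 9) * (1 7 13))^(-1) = ((0 15 8 9)(1 7 13))^(-1) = (0 9 8 15)(1 13 7)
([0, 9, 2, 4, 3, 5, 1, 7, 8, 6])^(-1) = (1 6 9)(3 4)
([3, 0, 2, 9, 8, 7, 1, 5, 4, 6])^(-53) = [9, 3, 2, 6, 8, 7, 0, 5, 4, 1]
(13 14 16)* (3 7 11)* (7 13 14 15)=(3 13 15 7 11)(14 16)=[0, 1, 2, 13, 4, 5, 6, 11, 8, 9, 10, 3, 12, 15, 16, 7, 14]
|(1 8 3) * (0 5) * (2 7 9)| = |(0 5)(1 8 3)(2 7 9)| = 6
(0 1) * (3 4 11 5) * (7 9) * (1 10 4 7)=(0 10 4 11 5 3 7 9 1)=[10, 0, 2, 7, 11, 3, 6, 9, 8, 1, 4, 5]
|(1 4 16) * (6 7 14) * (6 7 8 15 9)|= 12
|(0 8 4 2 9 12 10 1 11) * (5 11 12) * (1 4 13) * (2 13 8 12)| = |(0 12 10 4 13 1 2 9 5 11)| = 10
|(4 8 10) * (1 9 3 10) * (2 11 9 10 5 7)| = |(1 10 4 8)(2 11 9 3 5 7)| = 12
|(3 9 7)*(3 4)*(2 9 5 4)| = 3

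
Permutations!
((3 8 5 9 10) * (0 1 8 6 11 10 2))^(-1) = (0 2 9 5 8 1)(3 10 11 6)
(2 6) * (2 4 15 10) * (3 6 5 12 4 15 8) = (2 5 12 4 8 3 6 15 10) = [0, 1, 5, 6, 8, 12, 15, 7, 3, 9, 2, 11, 4, 13, 14, 10]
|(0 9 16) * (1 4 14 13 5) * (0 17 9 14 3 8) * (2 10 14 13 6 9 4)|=14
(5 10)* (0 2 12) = (0 2 12)(5 10) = [2, 1, 12, 3, 4, 10, 6, 7, 8, 9, 5, 11, 0]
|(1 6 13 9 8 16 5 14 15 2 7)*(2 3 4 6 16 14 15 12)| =|(1 16 5 15 3 4 6 13 9 8 14 12 2 7)| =14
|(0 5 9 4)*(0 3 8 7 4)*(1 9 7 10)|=|(0 5 7 4 3 8 10 1 9)|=9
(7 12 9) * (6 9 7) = (6 9)(7 12) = [0, 1, 2, 3, 4, 5, 9, 12, 8, 6, 10, 11, 7]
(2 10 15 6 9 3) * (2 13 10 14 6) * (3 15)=(2 14 6 9 15)(3 13 10)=[0, 1, 14, 13, 4, 5, 9, 7, 8, 15, 3, 11, 12, 10, 6, 2]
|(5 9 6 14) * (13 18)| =|(5 9 6 14)(13 18)| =4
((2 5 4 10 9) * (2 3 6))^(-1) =((2 5 4 10 9 3 6))^(-1) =(2 6 3 9 10 4 5)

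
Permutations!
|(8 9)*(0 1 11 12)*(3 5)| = 4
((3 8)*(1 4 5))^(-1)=(1 5 4)(3 8)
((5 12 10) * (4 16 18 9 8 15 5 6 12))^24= ((4 16 18 9 8 15 5)(6 12 10))^24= (4 9 5 18 15 16 8)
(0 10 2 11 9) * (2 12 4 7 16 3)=[10, 1, 11, 2, 7, 5, 6, 16, 8, 0, 12, 9, 4, 13, 14, 15, 3]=(0 10 12 4 7 16 3 2 11 9)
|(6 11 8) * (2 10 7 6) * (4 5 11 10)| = 15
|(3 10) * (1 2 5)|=|(1 2 5)(3 10)|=6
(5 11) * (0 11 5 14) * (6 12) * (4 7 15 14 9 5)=[11, 1, 2, 3, 7, 4, 12, 15, 8, 5, 10, 9, 6, 13, 0, 14]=(0 11 9 5 4 7 15 14)(6 12)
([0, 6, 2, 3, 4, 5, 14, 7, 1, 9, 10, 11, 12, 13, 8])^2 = [0, 14, 2, 3, 4, 5, 8, 7, 6, 9, 10, 11, 12, 13, 1]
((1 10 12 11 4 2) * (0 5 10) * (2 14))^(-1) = (0 1 2 14 4 11 12 10 5)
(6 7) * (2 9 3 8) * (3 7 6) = (2 9 7 3 8) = [0, 1, 9, 8, 4, 5, 6, 3, 2, 7]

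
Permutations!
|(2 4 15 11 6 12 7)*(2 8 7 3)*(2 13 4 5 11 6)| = |(2 5 11)(3 13 4 15 6 12)(7 8)| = 6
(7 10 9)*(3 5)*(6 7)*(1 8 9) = [0, 8, 2, 5, 4, 3, 7, 10, 9, 6, 1] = (1 8 9 6 7 10)(3 5)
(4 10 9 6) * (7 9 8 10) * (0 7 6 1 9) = (0 7)(1 9)(4 6)(8 10) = [7, 9, 2, 3, 6, 5, 4, 0, 10, 1, 8]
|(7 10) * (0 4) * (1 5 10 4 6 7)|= 12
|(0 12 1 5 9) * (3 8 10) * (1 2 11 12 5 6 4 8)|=6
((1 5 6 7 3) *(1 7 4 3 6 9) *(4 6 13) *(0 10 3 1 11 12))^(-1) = ((0 10 3 7 13 4 1 5 9 11 12))^(-1) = (0 12 11 9 5 1 4 13 7 3 10)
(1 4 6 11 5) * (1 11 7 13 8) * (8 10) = [0, 4, 2, 3, 6, 11, 7, 13, 1, 9, 8, 5, 12, 10] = (1 4 6 7 13 10 8)(5 11)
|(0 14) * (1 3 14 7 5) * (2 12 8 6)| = 12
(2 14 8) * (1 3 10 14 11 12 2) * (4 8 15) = (1 3 10 14 15 4 8)(2 11 12) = [0, 3, 11, 10, 8, 5, 6, 7, 1, 9, 14, 12, 2, 13, 15, 4]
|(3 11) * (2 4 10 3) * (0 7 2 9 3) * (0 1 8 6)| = 24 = |(0 7 2 4 10 1 8 6)(3 11 9)|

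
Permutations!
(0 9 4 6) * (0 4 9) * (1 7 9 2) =(1 7 9 2)(4 6) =[0, 7, 1, 3, 6, 5, 4, 9, 8, 2]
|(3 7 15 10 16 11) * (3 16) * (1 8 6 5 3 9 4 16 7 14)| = 42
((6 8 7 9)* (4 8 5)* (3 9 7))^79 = ((3 9 6 5 4 8))^79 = (3 9 6 5 4 8)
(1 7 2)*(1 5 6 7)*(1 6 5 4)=(1 6 7 2 4)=[0, 6, 4, 3, 1, 5, 7, 2]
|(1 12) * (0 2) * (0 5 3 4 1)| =|(0 2 5 3 4 1 12)| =7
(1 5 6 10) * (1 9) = (1 5 6 10 9) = [0, 5, 2, 3, 4, 6, 10, 7, 8, 1, 9]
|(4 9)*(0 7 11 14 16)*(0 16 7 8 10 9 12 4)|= 12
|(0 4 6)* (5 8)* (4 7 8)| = 6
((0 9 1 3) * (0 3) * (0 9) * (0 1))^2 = (0 9 1)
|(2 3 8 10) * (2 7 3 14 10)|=6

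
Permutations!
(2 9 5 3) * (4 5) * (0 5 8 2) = [5, 1, 9, 0, 8, 3, 6, 7, 2, 4] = (0 5 3)(2 9 4 8)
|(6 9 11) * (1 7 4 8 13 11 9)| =|(1 7 4 8 13 11 6)| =7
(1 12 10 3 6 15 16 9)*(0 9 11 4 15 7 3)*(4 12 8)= (0 9 1 8 4 15 16 11 12 10)(3 6 7)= [9, 8, 2, 6, 15, 5, 7, 3, 4, 1, 0, 12, 10, 13, 14, 16, 11]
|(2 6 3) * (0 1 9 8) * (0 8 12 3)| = |(0 1 9 12 3 2 6)| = 7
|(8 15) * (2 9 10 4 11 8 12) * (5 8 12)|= 6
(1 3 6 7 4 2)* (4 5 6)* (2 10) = (1 3 4 10 2)(5 6 7) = [0, 3, 1, 4, 10, 6, 7, 5, 8, 9, 2]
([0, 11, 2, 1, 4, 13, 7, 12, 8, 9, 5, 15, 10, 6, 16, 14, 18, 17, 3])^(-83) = [0, 11, 2, 1, 4, 13, 7, 12, 8, 9, 5, 15, 10, 6, 16, 14, 18, 17, 3]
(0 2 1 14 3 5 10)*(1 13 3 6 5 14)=(0 2 13 3 14 6 5 10)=[2, 1, 13, 14, 4, 10, 5, 7, 8, 9, 0, 11, 12, 3, 6]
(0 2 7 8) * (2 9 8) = (0 9 8)(2 7) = [9, 1, 7, 3, 4, 5, 6, 2, 0, 8]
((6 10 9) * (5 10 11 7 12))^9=(5 9 11 12 10 6 7)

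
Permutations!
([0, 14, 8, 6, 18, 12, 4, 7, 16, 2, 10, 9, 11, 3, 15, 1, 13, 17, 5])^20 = [0, 15, 5, 2, 16, 3, 8, 7, 12, 18, 10, 4, 6, 9, 1, 14, 11, 17, 13]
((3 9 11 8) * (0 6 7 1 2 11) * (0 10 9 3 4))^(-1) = (0 4 8 11 2 1 7 6)(9 10)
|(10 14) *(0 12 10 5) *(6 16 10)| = |(0 12 6 16 10 14 5)| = 7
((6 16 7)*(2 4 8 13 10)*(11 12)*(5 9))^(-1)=((2 4 8 13 10)(5 9)(6 16 7)(11 12))^(-1)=(2 10 13 8 4)(5 9)(6 7 16)(11 12)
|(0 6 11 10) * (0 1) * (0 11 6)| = 3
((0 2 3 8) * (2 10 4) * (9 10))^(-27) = ((0 9 10 4 2 3 8))^(-27) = (0 9 10 4 2 3 8)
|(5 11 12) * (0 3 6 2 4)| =15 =|(0 3 6 2 4)(5 11 12)|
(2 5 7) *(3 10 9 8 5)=(2 3 10 9 8 5 7)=[0, 1, 3, 10, 4, 7, 6, 2, 5, 8, 9]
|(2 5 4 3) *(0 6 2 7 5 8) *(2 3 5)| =|(0 6 3 7 2 8)(4 5)| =6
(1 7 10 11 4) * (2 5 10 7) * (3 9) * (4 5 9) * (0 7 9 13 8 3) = (0 7 9)(1 2 13 8 3 4)(5 10 11) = [7, 2, 13, 4, 1, 10, 6, 9, 3, 0, 11, 5, 12, 8]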